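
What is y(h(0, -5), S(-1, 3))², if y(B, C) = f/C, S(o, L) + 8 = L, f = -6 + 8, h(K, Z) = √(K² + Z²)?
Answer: 4/25 ≈ 0.16000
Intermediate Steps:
f = 2
S(o, L) = -8 + L
y(B, C) = 2/C
y(h(0, -5), S(-1, 3))² = (2/(-8 + 3))² = (2/(-5))² = (2*(-⅕))² = (-⅖)² = 4/25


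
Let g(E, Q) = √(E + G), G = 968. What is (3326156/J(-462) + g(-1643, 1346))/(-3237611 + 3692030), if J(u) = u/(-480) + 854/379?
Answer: 100849049920/44307215757 + 5*I*√3/151473 ≈ 2.2761 + 5.7174e-5*I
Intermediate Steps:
J(u) = 854/379 - u/480 (J(u) = u*(-1/480) + 854*(1/379) = -u/480 + 854/379 = 854/379 - u/480)
g(E, Q) = √(968 + E) (g(E, Q) = √(E + 968) = √(968 + E))
(3326156/J(-462) + g(-1643, 1346))/(-3237611 + 3692030) = (3326156/(854/379 - 1/480*(-462)) + √(968 - 1643))/(-3237611 + 3692030) = (3326156/(854/379 + 77/80) + √(-675))/454419 = (3326156/(97503/30320) + 15*I*√3)*(1/454419) = (3326156*(30320/97503) + 15*I*√3)*(1/454419) = (100849049920/97503 + 15*I*√3)*(1/454419) = 100849049920/44307215757 + 5*I*√3/151473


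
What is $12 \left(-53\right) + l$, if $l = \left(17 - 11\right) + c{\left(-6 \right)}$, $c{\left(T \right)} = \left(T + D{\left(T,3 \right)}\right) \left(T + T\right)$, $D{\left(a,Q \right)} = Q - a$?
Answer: $-666$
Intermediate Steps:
$c{\left(T \right)} = 6 T$ ($c{\left(T \right)} = \left(T - \left(-3 + T\right)\right) \left(T + T\right) = 3 \cdot 2 T = 6 T$)
$l = -30$ ($l = \left(17 - 11\right) + 6 \left(-6\right) = 6 - 36 = -30$)
$12 \left(-53\right) + l = 12 \left(-53\right) - 30 = -636 - 30 = -666$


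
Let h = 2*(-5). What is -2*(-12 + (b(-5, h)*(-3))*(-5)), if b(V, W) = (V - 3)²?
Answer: -1896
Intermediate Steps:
h = -10
b(V, W) = (-3 + V)²
-2*(-12 + (b(-5, h)*(-3))*(-5)) = -2*(-12 + ((-3 - 5)²*(-3))*(-5)) = -2*(-12 + ((-8)²*(-3))*(-5)) = -2*(-12 + (64*(-3))*(-5)) = -2*(-12 - 192*(-5)) = -2*(-12 + 960) = -2*948 = -1896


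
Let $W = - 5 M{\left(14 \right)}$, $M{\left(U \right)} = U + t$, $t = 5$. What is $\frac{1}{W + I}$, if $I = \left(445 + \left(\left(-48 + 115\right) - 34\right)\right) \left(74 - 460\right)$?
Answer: $- \frac{1}{184603} \approx -5.417 \cdot 10^{-6}$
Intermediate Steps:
$M{\left(U \right)} = 5 + U$ ($M{\left(U \right)} = U + 5 = 5 + U$)
$I = -184508$ ($I = \left(445 + \left(67 - 34\right)\right) \left(-386\right) = \left(445 + 33\right) \left(-386\right) = 478 \left(-386\right) = -184508$)
$W = -95$ ($W = - 5 \left(5 + 14\right) = \left(-5\right) 19 = -95$)
$\frac{1}{W + I} = \frac{1}{-95 - 184508} = \frac{1}{-184603} = - \frac{1}{184603}$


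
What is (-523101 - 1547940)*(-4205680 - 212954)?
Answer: 9151172177994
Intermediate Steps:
(-523101 - 1547940)*(-4205680 - 212954) = -2071041*(-4418634) = 9151172177994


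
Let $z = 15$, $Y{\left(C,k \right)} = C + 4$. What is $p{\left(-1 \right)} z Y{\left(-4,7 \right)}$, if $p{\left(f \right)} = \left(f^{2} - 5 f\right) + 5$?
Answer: $0$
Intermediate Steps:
$Y{\left(C,k \right)} = 4 + C$
$p{\left(f \right)} = 5 + f^{2} - 5 f$
$p{\left(-1 \right)} z Y{\left(-4,7 \right)} = \left(5 + \left(-1\right)^{2} - -5\right) 15 \left(4 - 4\right) = \left(5 + 1 + 5\right) 15 \cdot 0 = 11 \cdot 15 \cdot 0 = 165 \cdot 0 = 0$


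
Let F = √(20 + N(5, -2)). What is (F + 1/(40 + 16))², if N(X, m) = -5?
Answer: 47041/3136 + √15/28 ≈ 15.139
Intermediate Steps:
F = √15 (F = √(20 - 5) = √15 ≈ 3.8730)
(F + 1/(40 + 16))² = (√15 + 1/(40 + 16))² = (√15 + 1/56)² = (1/56 + √15)²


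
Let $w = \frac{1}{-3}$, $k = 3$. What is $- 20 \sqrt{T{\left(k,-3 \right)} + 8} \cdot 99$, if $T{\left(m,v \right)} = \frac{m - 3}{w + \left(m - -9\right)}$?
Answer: $- 3960 \sqrt{2} \approx -5600.3$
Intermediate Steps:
$w = - \frac{1}{3} \approx -0.33333$
$T{\left(m,v \right)} = \frac{-3 + m}{\frac{26}{3} + m}$ ($T{\left(m,v \right)} = \frac{m - 3}{- \frac{1}{3} + \left(m - -9\right)} = \frac{-3 + m}{- \frac{1}{3} + \left(m + 9\right)} = \frac{-3 + m}{- \frac{1}{3} + \left(9 + m\right)} = \frac{-3 + m}{\frac{26}{3} + m}$)
$- 20 \sqrt{T{\left(k,-3 \right)} + 8} \cdot 99 = - 20 \sqrt{\frac{3 \left(-3 + 3\right)}{26 + 3 \cdot 3} + 8} \cdot 99 = - 20 \sqrt{3 \frac{1}{26 + 9} \cdot 0 + 8} \cdot 99 = - 20 \sqrt{3 \cdot \frac{1}{35} \cdot 0 + 8} \cdot 99 = - 20 \sqrt{0 + 8} \cdot 99 = - 20 \sqrt{8} \cdot 99 = - 20 \cdot 2 \sqrt{2} \cdot 99 = - 40 \sqrt{2} \cdot 99 = - 3960 \sqrt{2}$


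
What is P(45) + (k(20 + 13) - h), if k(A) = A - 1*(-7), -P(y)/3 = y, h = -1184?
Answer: 1089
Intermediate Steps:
P(y) = -3*y
k(A) = 7 + A (k(A) = A + 7 = 7 + A)
P(45) + (k(20 + 13) - h) = -3*45 + ((7 + (20 + 13)) - 1*(-1184)) = -135 + ((7 + 33) + 1184) = -135 + (40 + 1184) = -135 + 1224 = 1089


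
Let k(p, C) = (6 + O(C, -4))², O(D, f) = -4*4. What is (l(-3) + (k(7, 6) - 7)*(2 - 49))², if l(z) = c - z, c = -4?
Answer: 19114384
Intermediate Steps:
O(D, f) = -16
k(p, C) = 100 (k(p, C) = (6 - 16)² = (-10)² = 100)
l(z) = -4 - z
(l(-3) + (k(7, 6) - 7)*(2 - 49))² = ((-4 - 1*(-3)) + (100 - 7)*(2 - 49))² = ((-4 + 3) + 93*(-47))² = (-1 - 4371)² = (-4372)² = 19114384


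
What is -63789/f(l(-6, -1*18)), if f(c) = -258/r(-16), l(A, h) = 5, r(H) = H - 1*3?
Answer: -403997/86 ≈ -4697.6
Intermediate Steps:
r(H) = -3 + H (r(H) = H - 3 = -3 + H)
f(c) = 258/19 (f(c) = -258/(-3 - 16) = -258/(-19) = -258*(-1/19) = 258/19)
-63789/f(l(-6, -1*18)) = -63789/258/19 = -63789*19/258 = -403997/86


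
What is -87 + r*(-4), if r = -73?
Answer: 205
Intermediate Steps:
-87 + r*(-4) = -87 - 73*(-4) = -87 + 292 = 205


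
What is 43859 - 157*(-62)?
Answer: 53593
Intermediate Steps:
43859 - 157*(-62) = 43859 + 9734 = 53593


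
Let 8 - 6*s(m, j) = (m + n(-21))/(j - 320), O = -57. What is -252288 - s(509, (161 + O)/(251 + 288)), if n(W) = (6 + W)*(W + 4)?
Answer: -65233042133/258564 ≈ -2.5229e+5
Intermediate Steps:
n(W) = (4 + W)*(6 + W) (n(W) = (6 + W)*(4 + W) = (4 + W)*(6 + W))
s(m, j) = 4/3 - (255 + m)/(6*(-320 + j)) (s(m, j) = 4/3 - (m + (24 + (-21)² + 10*(-21)))/(6*(j - 320)) = 4/3 - (m + (24 + 441 - 210))/(6*(-320 + j)) = 4/3 - (m + 255)/(6*(-320 + j)) = 4/3 - (255 + m)/(6*(-320 + j)))
-252288 - s(509, (161 + O)/(251 + 288)) = -252288 - (-2815 - 1*509 + 8*((161 - 57)/(251 + 288)))/(6*(-320 + (161 - 57)/(251 + 288))) = -252288 - (-2815 - 509 + 8*(104/539))/(6*(-320 + 104/539)) = -252288 - (-2815 - 509 + 832/539)/(6*(-172376/539)) = -252288 - (-539)*(-1790804)/(6*172376*539) = -252288 - 1*447701/258564 = -252288 - 447701/258564 = -65233042133/258564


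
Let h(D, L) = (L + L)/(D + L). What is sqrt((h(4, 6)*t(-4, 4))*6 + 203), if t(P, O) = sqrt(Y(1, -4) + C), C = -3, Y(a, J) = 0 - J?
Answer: sqrt(5255)/5 ≈ 14.498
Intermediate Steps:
Y(a, J) = -J
t(P, O) = 1 (t(P, O) = sqrt(-1*(-4) - 3) = sqrt(4 - 3) = sqrt(1) = 1)
h(D, L) = 2*L/(D + L) (h(D, L) = (2*L)/(D + L) = 2*L/(D + L))
sqrt((h(4, 6)*t(-4, 4))*6 + 203) = sqrt(((2*6/(4 + 6))*1)*6 + 203) = sqrt(((2*6/10)*1)*6 + 203) = sqrt(((2*6*(1/10))*1)*6 + 203) = sqrt(((6/5)*1)*6 + 203) = sqrt((6/5)*6 + 203) = sqrt(36/5 + 203) = sqrt(1051/5) = sqrt(5255)/5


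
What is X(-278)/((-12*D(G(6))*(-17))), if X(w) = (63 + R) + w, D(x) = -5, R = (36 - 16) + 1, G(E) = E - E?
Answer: 97/510 ≈ 0.19020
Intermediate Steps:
G(E) = 0
R = 21 (R = 20 + 1 = 21)
X(w) = 84 + w (X(w) = (63 + 21) + w = 84 + w)
X(-278)/((-12*D(G(6))*(-17))) = (84 - 278)/((-12*(-5)*(-17))) = -194/(60*(-17)) = -194/(-1020) = -194*(-1/1020) = 97/510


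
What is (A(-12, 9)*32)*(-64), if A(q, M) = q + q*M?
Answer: 245760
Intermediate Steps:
A(q, M) = q + M*q
(A(-12, 9)*32)*(-64) = (-12*(1 + 9)*32)*(-64) = (-12*10*32)*(-64) = -120*32*(-64) = -3840*(-64) = 245760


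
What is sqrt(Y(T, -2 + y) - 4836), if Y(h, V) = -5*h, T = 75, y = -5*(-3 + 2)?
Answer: 3*I*sqrt(579) ≈ 72.187*I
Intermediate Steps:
y = 5 (y = -5*(-1) = 5)
sqrt(Y(T, -2 + y) - 4836) = sqrt(-5*75 - 4836) = sqrt(-375 - 4836) = sqrt(-5211) = 3*I*sqrt(579)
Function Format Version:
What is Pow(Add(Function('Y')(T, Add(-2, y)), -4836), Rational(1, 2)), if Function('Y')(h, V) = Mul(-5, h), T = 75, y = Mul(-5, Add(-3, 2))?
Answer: Mul(3, I, Pow(579, Rational(1, 2))) ≈ Mul(72.187, I)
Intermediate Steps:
y = 5 (y = Mul(-5, -1) = 5)
Pow(Add(Function('Y')(T, Add(-2, y)), -4836), Rational(1, 2)) = Pow(Add(Mul(-5, 75), -4836), Rational(1, 2)) = Pow(Add(-375, -4836), Rational(1, 2)) = Pow(-5211, Rational(1, 2)) = Mul(3, I, Pow(579, Rational(1, 2)))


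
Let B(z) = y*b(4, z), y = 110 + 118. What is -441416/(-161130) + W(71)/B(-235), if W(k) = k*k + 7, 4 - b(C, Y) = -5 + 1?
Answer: 11239771/2040980 ≈ 5.5070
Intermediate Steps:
b(C, Y) = 8 (b(C, Y) = 4 - (-5 + 1) = 4 - 1*(-4) = 4 + 4 = 8)
W(k) = 7 + k² (W(k) = k² + 7 = 7 + k²)
y = 228
B(z) = 1824 (B(z) = 228*8 = 1824)
-441416/(-161130) + W(71)/B(-235) = -441416/(-161130) + (7 + 71²)/1824 = -441416*(-1/161130) + (7 + 5041)*(1/1824) = 220708/80565 + 5048*(1/1824) = 220708/80565 + 631/228 = 11239771/2040980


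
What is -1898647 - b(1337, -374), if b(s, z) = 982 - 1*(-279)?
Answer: -1899908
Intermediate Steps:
b(s, z) = 1261 (b(s, z) = 982 + 279 = 1261)
-1898647 - b(1337, -374) = -1898647 - 1*1261 = -1898647 - 1261 = -1899908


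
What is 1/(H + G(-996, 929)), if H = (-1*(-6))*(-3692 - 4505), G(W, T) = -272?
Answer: -1/49454 ≈ -2.0221e-5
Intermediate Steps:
H = -49182 (H = 6*(-8197) = -49182)
1/(H + G(-996, 929)) = 1/(-49182 - 272) = 1/(-49454) = -1/49454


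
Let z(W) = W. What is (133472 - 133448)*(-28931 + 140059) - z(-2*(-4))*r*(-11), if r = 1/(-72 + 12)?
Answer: 40006058/15 ≈ 2.6671e+6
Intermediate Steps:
r = -1/60 (r = 1/(-60) = -1/60 ≈ -0.016667)
(133472 - 133448)*(-28931 + 140059) - z(-2*(-4))*r*(-11) = (133472 - 133448)*(-28931 + 140059) - -2*(-4)*(-1/60)*(-11) = 24*111128 - 8*(-1/60)*(-11) = 2667072 - (-2)*(-11)/15 = 2667072 - 1*22/15 = 2667072 - 22/15 = 40006058/15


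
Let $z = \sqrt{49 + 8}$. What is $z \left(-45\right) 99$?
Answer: $- 4455 \sqrt{57} \approx -33635.0$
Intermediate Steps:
$z = \sqrt{57} \approx 7.5498$
$z \left(-45\right) 99 = \sqrt{57} \left(-45\right) 99 = - 45 \sqrt{57} \cdot 99 = - 4455 \sqrt{57}$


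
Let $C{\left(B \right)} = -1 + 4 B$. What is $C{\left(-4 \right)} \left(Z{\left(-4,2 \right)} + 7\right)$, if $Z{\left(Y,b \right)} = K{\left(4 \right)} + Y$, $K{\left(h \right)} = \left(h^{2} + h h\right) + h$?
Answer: $-663$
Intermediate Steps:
$K{\left(h \right)} = h + 2 h^{2}$ ($K{\left(h \right)} = \left(h^{2} + h^{2}\right) + h = 2 h^{2} + h = h + 2 h^{2}$)
$Z{\left(Y,b \right)} = 36 + Y$ ($Z{\left(Y,b \right)} = 4 \left(1 + 2 \cdot 4\right) + Y = 4 \left(1 + 8\right) + Y = 4 \cdot 9 + Y = 36 + Y$)
$C{\left(-4 \right)} \left(Z{\left(-4,2 \right)} + 7\right) = \left(-1 + 4 \left(-4\right)\right) \left(\left(36 - 4\right) + 7\right) = \left(-1 - 16\right) \left(32 + 7\right) = \left(-17\right) 39 = -663$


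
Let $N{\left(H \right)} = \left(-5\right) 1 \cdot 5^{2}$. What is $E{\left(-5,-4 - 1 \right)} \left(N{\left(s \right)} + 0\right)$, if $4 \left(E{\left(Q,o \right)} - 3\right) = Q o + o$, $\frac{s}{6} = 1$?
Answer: $-1000$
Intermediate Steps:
$s = 6$ ($s = 6 \cdot 1 = 6$)
$E{\left(Q,o \right)} = 3 + \frac{o}{4} + \frac{Q o}{4}$ ($E{\left(Q,o \right)} = 3 + \frac{Q o + o}{4} = 3 + \frac{o + Q o}{4} = 3 + \left(\frac{o}{4} + \frac{Q o}{4}\right) = 3 + \frac{o}{4} + \frac{Q o}{4}$)
$N{\left(H \right)} = -125$ ($N{\left(H \right)} = \left(-5\right) 25 = -125$)
$E{\left(-5,-4 - 1 \right)} \left(N{\left(s \right)} + 0\right) = \left(3 + \frac{-4 - 1}{4} + \frac{1}{4} \left(-5\right) \left(-4 - 1\right)\right) \left(-125 + 0\right) = \left(3 + \frac{1}{4} \left(-5\right) + \frac{1}{4} \left(-5\right) \left(-5\right)\right) \left(-125\right) = \left(3 - \frac{5}{4} + \frac{25}{4}\right) \left(-125\right) = 8 \left(-125\right) = -1000$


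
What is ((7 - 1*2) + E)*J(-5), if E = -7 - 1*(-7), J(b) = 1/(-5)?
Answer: -1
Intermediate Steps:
J(b) = -1/5
E = 0 (E = -7 + 7 = 0)
((7 - 1*2) + E)*J(-5) = ((7 - 1*2) + 0)*(-1/5) = ((7 - 2) + 0)*(-1/5) = (5 + 0)*(-1/5) = 5*(-1/5) = -1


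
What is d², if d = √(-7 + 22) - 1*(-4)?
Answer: (4 + √15)² ≈ 61.984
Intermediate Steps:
d = 4 + √15 (d = √15 + 4 = 4 + √15 ≈ 7.8730)
d² = (4 + √15)²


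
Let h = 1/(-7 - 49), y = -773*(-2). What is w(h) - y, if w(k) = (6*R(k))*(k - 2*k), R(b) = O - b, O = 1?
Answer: -2423957/1568 ≈ -1545.9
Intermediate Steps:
y = 1546
h = -1/56 (h = 1/(-56) = -1/56 ≈ -0.017857)
R(b) = 1 - b
w(k) = -k*(6 - 6*k) (w(k) = (6*(1 - k))*(k - 2*k) = (6 - 6*k)*(-k) = -k*(6 - 6*k))
w(h) - y = 6*(-1/56)*(-1 - 1/56) - 1*1546 = 6*(-1/56)*(-57/56) - 1546 = 171/1568 - 1546 = -2423957/1568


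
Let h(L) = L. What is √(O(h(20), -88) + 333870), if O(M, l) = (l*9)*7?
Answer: √328326 ≈ 573.00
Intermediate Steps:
O(M, l) = 63*l (O(M, l) = (9*l)*7 = 63*l)
√(O(h(20), -88) + 333870) = √(63*(-88) + 333870) = √(-5544 + 333870) = √328326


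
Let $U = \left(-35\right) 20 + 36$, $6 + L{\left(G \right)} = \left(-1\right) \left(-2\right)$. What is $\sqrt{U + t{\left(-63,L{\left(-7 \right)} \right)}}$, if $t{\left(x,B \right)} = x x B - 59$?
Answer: $i \sqrt{16599} \approx 128.84 i$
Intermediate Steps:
$L{\left(G \right)} = -4$ ($L{\left(G \right)} = -6 - -2 = -6 + 2 = -4$)
$t{\left(x,B \right)} = -59 + B x^{2}$ ($t{\left(x,B \right)} = x^{2} B - 59 = B x^{2} - 59 = -59 + B x^{2}$)
$U = -664$ ($U = -700 + 36 = -664$)
$\sqrt{U + t{\left(-63,L{\left(-7 \right)} \right)}} = \sqrt{-664 - \left(59 + 4 \left(-63\right)^{2}\right)} = \sqrt{-664 - 15935} = \sqrt{-16599} = i \sqrt{16599}$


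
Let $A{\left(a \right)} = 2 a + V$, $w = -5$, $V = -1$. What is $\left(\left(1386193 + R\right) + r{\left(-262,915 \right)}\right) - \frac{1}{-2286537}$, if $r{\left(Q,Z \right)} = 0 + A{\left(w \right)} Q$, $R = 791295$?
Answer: $\frac{4985496678691}{2286537} \approx 2.1804 \cdot 10^{6}$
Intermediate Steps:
$A{\left(a \right)} = -1 + 2 a$ ($A{\left(a \right)} = 2 a - 1 = -1 + 2 a$)
$r{\left(Q,Z \right)} = - 11 Q$ ($r{\left(Q,Z \right)} = 0 + \left(-1 + 2 \left(-5\right)\right) Q = 0 + \left(-1 - 10\right) Q = 0 - 11 Q = - 11 Q$)
$\left(\left(1386193 + R\right) + r{\left(-262,915 \right)}\right) - \frac{1}{-2286537} = \left(\left(1386193 + 791295\right) - -2882\right) - \frac{1}{-2286537} = \left(2177488 + 2882\right) - - \frac{1}{2286537} = 2180370 + \frac{1}{2286537} = \frac{4985496678691}{2286537}$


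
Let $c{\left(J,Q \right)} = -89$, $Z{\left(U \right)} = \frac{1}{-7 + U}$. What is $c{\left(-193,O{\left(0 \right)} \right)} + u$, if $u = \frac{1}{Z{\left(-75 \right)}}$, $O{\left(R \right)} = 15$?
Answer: $-171$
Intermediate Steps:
$u = -82$ ($u = \frac{1}{\frac{1}{-7 - 75}} = \frac{1}{\frac{1}{-82}} = \frac{1}{- \frac{1}{82}} = -82$)
$c{\left(-193,O{\left(0 \right)} \right)} + u = -89 - 82 = -171$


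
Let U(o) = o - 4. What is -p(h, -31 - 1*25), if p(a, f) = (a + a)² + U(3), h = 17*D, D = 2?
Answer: -4623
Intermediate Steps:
h = 34 (h = 17*2 = 34)
U(o) = -4 + o
p(a, f) = -1 + 4*a² (p(a, f) = (a + a)² + (-4 + 3) = (2*a)² - 1 = 4*a² - 1 = -1 + 4*a²)
-p(h, -31 - 1*25) = -(-1 + 4*34²) = -(-1 + 4*1156) = -(-1 + 4624) = -1*4623 = -4623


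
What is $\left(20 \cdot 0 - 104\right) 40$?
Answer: $-4160$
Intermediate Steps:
$\left(20 \cdot 0 - 104\right) 40 = \left(0 - 104\right) 40 = \left(-104\right) 40 = -4160$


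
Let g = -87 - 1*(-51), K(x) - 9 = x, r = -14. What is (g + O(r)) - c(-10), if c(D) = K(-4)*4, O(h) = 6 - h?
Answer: -36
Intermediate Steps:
K(x) = 9 + x
c(D) = 20 (c(D) = (9 - 4)*4 = 5*4 = 20)
g = -36 (g = -87 + 51 = -36)
(g + O(r)) - c(-10) = (-36 + (6 - 1*(-14))) - 1*20 = (-36 + (6 + 14)) - 20 = (-36 + 20) - 20 = -16 - 20 = -36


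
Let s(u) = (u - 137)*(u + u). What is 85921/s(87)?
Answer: -85921/8700 ≈ -9.8760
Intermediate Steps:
s(u) = 2*u*(-137 + u) (s(u) = (-137 + u)*(2*u) = 2*u*(-137 + u))
85921/s(87) = 85921/((2*87*(-137 + 87))) = 85921/((2*87*(-50))) = 85921/(-8700) = 85921*(-1/8700) = -85921/8700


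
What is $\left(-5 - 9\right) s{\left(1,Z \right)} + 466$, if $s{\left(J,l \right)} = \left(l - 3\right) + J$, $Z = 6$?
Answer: $410$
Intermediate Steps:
$s{\left(J,l \right)} = -3 + J + l$ ($s{\left(J,l \right)} = \left(-3 + l\right) + J = -3 + J + l$)
$\left(-5 - 9\right) s{\left(1,Z \right)} + 466 = \left(-5 - 9\right) \left(-3 + 1 + 6\right) + 466 = \left(-14\right) 4 + 466 = -56 + 466 = 410$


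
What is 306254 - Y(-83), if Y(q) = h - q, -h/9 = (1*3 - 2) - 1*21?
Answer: 305991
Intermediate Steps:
h = 180 (h = -9*((1*3 - 2) - 1*21) = -9*((3 - 2) - 21) = -9*(1 - 21) = -9*(-20) = 180)
Y(q) = 180 - q
306254 - Y(-83) = 306254 - (180 - 1*(-83)) = 306254 - (180 + 83) = 306254 - 1*263 = 306254 - 263 = 305991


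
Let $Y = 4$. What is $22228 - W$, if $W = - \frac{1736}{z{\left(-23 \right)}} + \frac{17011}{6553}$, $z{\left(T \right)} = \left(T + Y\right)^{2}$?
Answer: $\frac{52588525361}{2365633} \approx 22230.0$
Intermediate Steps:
$z{\left(T \right)} = \left(4 + T\right)^{2}$ ($z{\left(T \right)} = \left(T + 4\right)^{2} = \left(4 + T\right)^{2}$)
$W = - \frac{5235037}{2365633}$ ($W = - \frac{1736}{\left(4 - 23\right)^{2}} + \frac{17011}{6553} = - \frac{1736}{\left(-19\right)^{2}} + 17011 \cdot \frac{1}{6553} = - \frac{1736}{361} + \frac{17011}{6553} = - \frac{5235037}{2365633} \approx -2.213$)
$22228 - W = 22228 - - \frac{5235037}{2365633} = 22228 + \frac{5235037}{2365633} = \frac{52588525361}{2365633}$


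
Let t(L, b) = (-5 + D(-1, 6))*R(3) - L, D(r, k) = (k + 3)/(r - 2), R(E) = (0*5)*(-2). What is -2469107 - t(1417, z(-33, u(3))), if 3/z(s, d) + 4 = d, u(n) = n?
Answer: -2467690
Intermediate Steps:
R(E) = 0 (R(E) = 0*(-2) = 0)
z(s, d) = 3/(-4 + d)
D(r, k) = (3 + k)/(-2 + r)
t(L, b) = -L (t(L, b) = (-5 + (3 + 6)/(-2 - 1))*0 - L = (-5 + 9/(-3))*0 - L = (-5 - 1/3*9)*0 - L = (-5 - 3)*0 - L = -8*0 - L = 0 - L = -L)
-2469107 - t(1417, z(-33, u(3))) = -2469107 - (-1)*1417 = -2469107 - 1*(-1417) = -2469107 + 1417 = -2467690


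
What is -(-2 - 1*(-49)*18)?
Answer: -880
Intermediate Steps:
-(-2 - 1*(-49)*18) = -(-2 + 49*18) = -(-2 + 882) = -1*880 = -880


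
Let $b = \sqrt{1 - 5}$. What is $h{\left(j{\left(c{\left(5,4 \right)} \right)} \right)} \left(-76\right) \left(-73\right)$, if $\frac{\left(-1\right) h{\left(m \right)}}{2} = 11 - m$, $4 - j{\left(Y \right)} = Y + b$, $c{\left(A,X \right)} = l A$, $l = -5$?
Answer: $199728 - 22192 i \approx 1.9973 \cdot 10^{5} - 22192.0 i$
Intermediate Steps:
$b = 2 i$ ($b = \sqrt{-4} = 2 i \approx 2.0 i$)
$c{\left(A,X \right)} = - 5 A$
$j{\left(Y \right)} = 4 - Y - 2 i$ ($j{\left(Y \right)} = 4 - \left(Y + 2 i\right) = 4 - Y - 2 i$)
$h{\left(m \right)} = -22 + 2 m$ ($h{\left(m \right)} = - 2 \left(11 - m\right) = -22 + 2 m$)
$h{\left(j{\left(c{\left(5,4 \right)} \right)} \right)} \left(-76\right) \left(-73\right) = \left(-22 + 2 \left(4 - \left(-5\right) 5 - 2 i\right)\right) \left(-76\right) \left(-73\right) = \left(-22 + 2 \left(4 - -25 - 2 i\right)\right) \left(-76\right) \left(-73\right) = \left(-22 + 2 \left(4 + 25 - 2 i\right)\right) \left(-76\right) \left(-73\right) = \left(-22 + 2 \left(29 - 2 i\right)\right) \left(-76\right) \left(-73\right) = \left(-22 + \left(58 - 4 i\right)\right) \left(-76\right) \left(-73\right) = \left(36 - 4 i\right) \left(-76\right) \left(-73\right) = \left(-2736 + 304 i\right) \left(-73\right) = 199728 - 22192 i$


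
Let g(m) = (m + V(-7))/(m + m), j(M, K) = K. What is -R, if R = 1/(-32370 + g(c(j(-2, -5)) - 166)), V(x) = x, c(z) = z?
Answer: 171/5535181 ≈ 3.0893e-5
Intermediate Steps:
g(m) = (-7 + m)/(2*m) (g(m) = (m - 7)/(m + m) = (-7 + m)/((2*m)) = (-7 + m)*(1/(2*m)) = (-7 + m)/(2*m))
R = -171/5535181 (R = 1/(-32370 + (-7 + (-5 - 166))/(2*(-5 - 166))) = 1/(-32370 + (½)*(-7 - 171)/(-171)) = 1/(-32370 + (½)*(-1/171)*(-178)) = 1/(-32370 + 89/171) = 1/(-5535181/171) = -171/5535181 ≈ -3.0893e-5)
-R = -1*(-171/5535181) = 171/5535181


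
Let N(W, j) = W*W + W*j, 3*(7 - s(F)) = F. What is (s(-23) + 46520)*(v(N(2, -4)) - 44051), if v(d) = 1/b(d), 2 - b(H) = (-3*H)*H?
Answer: -51247441766/25 ≈ -2.0499e+9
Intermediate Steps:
s(F) = 7 - F/3
N(W, j) = W² + W*j
b(H) = 2 + 3*H² (b(H) = 2 - (-3*H)*H = 2 - (-3)*H² = 2 + 3*H²)
v(d) = 1/(2 + 3*d²)
(s(-23) + 46520)*(v(N(2, -4)) - 44051) = ((7 - ⅓*(-23)) + 46520)*(1/(2 + 3*(2*(2 - 4))²) - 44051) = ((7 + 23/3) + 46520)*(1/(2 + 3*(2*(-2))²) - 44051) = (44/3 + 46520)*(1/(2 + 3*(-4)²) - 44051) = 139604*(1/(2 + 3*16) - 44051)/3 = 139604*(1/(2 + 48) - 44051)/3 = 139604*(1/50 - 44051)/3 = (139604/3)*(-2202549/50) = -51247441766/25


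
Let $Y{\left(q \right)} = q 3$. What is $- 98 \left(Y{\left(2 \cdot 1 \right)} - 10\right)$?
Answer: $392$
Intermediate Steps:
$Y{\left(q \right)} = 3 q$
$- 98 \left(Y{\left(2 \cdot 1 \right)} - 10\right) = - 98 \left(3 \cdot 2 \cdot 1 - 10\right) = - 98 \left(3 \cdot 2 - 10\right) = - 98 \left(6 - 10\right) = \left(-98\right) \left(-4\right) = 392$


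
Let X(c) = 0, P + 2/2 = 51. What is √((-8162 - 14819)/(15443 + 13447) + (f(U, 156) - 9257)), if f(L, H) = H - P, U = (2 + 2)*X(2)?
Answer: I*√848709140910/9630 ≈ 95.665*I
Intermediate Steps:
P = 50 (P = -1 + 51 = 50)
U = 0 (U = (2 + 2)*0 = 4*0 = 0)
f(L, H) = -50 + H (f(L, H) = H - 1*50 = H - 50 = -50 + H)
√((-8162 - 14819)/(15443 + 13447) + (f(U, 156) - 9257)) = √((-8162 - 14819)/(15443 + 13447) + ((-50 + 156) - 9257)) = √(-22981/28890 + (106 - 9257)) = √(-22981*1/28890 - 9151) = √(-22981/28890 - 9151) = √(-264395371/28890) = I*√848709140910/9630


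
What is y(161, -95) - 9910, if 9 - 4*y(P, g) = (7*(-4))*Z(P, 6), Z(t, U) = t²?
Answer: 686157/4 ≈ 1.7154e+5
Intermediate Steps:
y(P, g) = 9/4 + 7*P² (y(P, g) = 9/4 - 7*(-4)*P²/4 = 9/4 - (-7)*P² = 9/4 + 7*P²)
y(161, -95) - 9910 = (9/4 + 7*161²) - 9910 = (9/4 + 7*25921) - 9910 = (9/4 + 181447) - 9910 = 725797/4 - 9910 = 686157/4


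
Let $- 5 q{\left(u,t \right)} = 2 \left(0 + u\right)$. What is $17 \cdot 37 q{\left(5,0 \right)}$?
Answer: $-1258$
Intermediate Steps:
$q{\left(u,t \right)} = - \frac{2 u}{5}$ ($q{\left(u,t \right)} = - \frac{2 \left(0 + u\right)}{5} = - \frac{2 u}{5}$)
$17 \cdot 37 q{\left(5,0 \right)} = 17 \cdot 37 \left(\left(- \frac{2}{5}\right) 5\right) = 629 \left(-2\right) = -1258$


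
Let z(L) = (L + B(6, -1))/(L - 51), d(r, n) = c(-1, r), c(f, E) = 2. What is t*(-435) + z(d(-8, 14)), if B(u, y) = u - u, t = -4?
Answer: 85258/49 ≈ 1740.0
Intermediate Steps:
d(r, n) = 2
B(u, y) = 0
z(L) = L/(-51 + L) (z(L) = (L + 0)/(L - 51) = L/(-51 + L))
t*(-435) + z(d(-8, 14)) = -4*(-435) + 2/(-51 + 2) = 1740 + 2/(-49) = 1740 + 2*(-1/49) = 1740 - 2/49 = 85258/49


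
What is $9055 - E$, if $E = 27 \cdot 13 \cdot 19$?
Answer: $2386$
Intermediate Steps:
$E = 6669$ ($E = 351 \cdot 19 = 6669$)
$9055 - E = 9055 - 6669 = 2386$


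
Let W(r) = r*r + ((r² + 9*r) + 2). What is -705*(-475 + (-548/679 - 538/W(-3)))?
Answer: 190975335/679 ≈ 2.8126e+5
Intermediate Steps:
W(r) = 2 + 2*r² + 9*r (W(r) = r² + (2 + r² + 9*r) = 2 + 2*r² + 9*r)
-705*(-475 + (-548/679 - 538/W(-3))) = -705*(-475 + (-548/679 - 538/(2 + 2*(-3)² + 9*(-3)))) = -705*(-475 + (-548*1/679 - 538/(2 + 2*9 - 27))) = -705*(-475 + (-548/679 - 538/(2 + 18 - 27))) = -705*(-475 + (-548/679 - 538/(-7))) = -705*(-475 + (-548/679 - 538*(-⅐))) = -705*(-475 + (-548/679 + 538/7)) = -705*(-475 + 51638/679) = -705*(-270887/679) = 190975335/679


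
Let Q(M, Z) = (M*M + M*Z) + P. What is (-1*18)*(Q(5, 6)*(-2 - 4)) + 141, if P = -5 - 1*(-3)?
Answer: 5865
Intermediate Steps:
P = -2 (P = -5 + 3 = -2)
Q(M, Z) = -2 + M² + M*Z (Q(M, Z) = (M*M + M*Z) - 2 = (M² + M*Z) - 2 = -2 + M² + M*Z)
(-1*18)*(Q(5, 6)*(-2 - 4)) + 141 = (-1*18)*((-2 + 5² + 5*6)*(-2 - 4)) + 141 = -18*(-2 + 25 + 30)*(-6) + 141 = -954*(-6) + 141 = -18*(-318) + 141 = 5724 + 141 = 5865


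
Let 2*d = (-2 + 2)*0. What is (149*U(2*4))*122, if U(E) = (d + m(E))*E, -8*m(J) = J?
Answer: -145424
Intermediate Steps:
m(J) = -J/8
d = 0 (d = ((-2 + 2)*0)/2 = (0*0)/2 = (½)*0 = 0)
U(E) = -E²/8 (U(E) = (0 - E/8)*E = (-E/8)*E = -E²/8)
(149*U(2*4))*122 = (149*(-(2*4)²/8))*122 = (149*(-⅛*8²))*122 = (149*(-⅛*64))*122 = (149*(-8))*122 = -1192*122 = -145424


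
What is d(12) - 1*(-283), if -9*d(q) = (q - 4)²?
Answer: 2483/9 ≈ 275.89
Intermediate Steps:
d(q) = -(-4 + q)²/9 (d(q) = -(q - 4)²/9 = -(-4 + q)²/9)
d(12) - 1*(-283) = -(-4 + 12)²/9 - 1*(-283) = -⅑*8² + 283 = -⅑*64 + 283 = -64/9 + 283 = 2483/9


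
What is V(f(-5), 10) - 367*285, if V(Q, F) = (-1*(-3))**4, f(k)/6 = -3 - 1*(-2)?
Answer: -104514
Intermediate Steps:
f(k) = -6 (f(k) = 6*(-3 - 1*(-2)) = 6*(-3 + 2) = 6*(-1) = -6)
V(Q, F) = 81 (V(Q, F) = 3**4 = 81)
V(f(-5), 10) - 367*285 = 81 - 367*285 = 81 - 104595 = -104514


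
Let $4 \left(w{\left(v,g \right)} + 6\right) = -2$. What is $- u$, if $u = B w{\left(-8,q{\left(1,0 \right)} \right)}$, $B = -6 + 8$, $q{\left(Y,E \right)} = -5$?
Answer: $13$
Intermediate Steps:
$w{\left(v,g \right)} = - \frac{13}{2}$ ($w{\left(v,g \right)} = -6 + \frac{1}{4} \left(-2\right) = -6 - \frac{1}{2} = - \frac{13}{2}$)
$B = 2$
$u = -13$ ($u = 2 \left(- \frac{13}{2}\right) = -13$)
$- u = \left(-1\right) \left(-13\right) = 13$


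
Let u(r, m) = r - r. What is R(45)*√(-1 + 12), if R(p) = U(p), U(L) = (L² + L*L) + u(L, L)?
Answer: 4050*√11 ≈ 13432.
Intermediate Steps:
u(r, m) = 0
U(L) = 2*L² (U(L) = (L² + L*L) + 0 = (L² + L²) + 0 = 2*L² + 0 = 2*L²)
R(p) = 2*p²
R(45)*√(-1 + 12) = (2*45²)*√(-1 + 12) = (2*2025)*√11 = 4050*√11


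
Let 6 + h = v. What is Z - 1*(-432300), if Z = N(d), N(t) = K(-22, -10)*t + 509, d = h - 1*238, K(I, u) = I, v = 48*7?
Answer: 430785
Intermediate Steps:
v = 336
h = 330 (h = -6 + 336 = 330)
d = 92 (d = 330 - 1*238 = 330 - 238 = 92)
N(t) = 509 - 22*t (N(t) = -22*t + 509 = 509 - 22*t)
Z = -1515 (Z = 509 - 22*92 = 509 - 2024 = -1515)
Z - 1*(-432300) = -1515 - 1*(-432300) = -1515 + 432300 = 430785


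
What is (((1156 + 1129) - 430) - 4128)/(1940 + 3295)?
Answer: -2273/5235 ≈ -0.43419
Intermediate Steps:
(((1156 + 1129) - 430) - 4128)/(1940 + 3295) = ((2285 - 430) - 4128)/5235 = (1855 - 4128)*(1/5235) = -2273*1/5235 = -2273/5235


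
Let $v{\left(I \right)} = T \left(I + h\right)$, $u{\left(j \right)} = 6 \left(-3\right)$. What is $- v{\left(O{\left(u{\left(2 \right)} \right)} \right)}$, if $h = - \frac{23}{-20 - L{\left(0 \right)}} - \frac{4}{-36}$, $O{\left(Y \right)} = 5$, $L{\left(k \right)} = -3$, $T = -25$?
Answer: $\frac{24725}{153} \approx 161.6$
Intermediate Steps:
$u{\left(j \right)} = -18$
$h = \frac{224}{153}$ ($h = - \frac{23}{-20 - -3} - \frac{4}{-36} = - \frac{23}{-20 + 3} - - \frac{1}{9} = - \frac{23}{-17} + \frac{1}{9} = \left(-23\right) \left(- \frac{1}{17}\right) + \frac{1}{9} = \frac{23}{17} + \frac{1}{9} = \frac{224}{153} \approx 1.4641$)
$v{\left(I \right)} = - \frac{5600}{153} - 25 I$ ($v{\left(I \right)} = - 25 \left(I + \frac{224}{153}\right) = - 25 \left(\frac{224}{153} + I\right) = - \frac{5600}{153} - 25 I$)
$- v{\left(O{\left(u{\left(2 \right)} \right)} \right)} = - (- \frac{5600}{153} - 125) = \left(-1\right) \left(- \frac{24725}{153}\right) = \frac{24725}{153}$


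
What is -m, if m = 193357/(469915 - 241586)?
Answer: -193357/228329 ≈ -0.84684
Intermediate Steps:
m = 193357/228329 ≈ 0.84684
-m = -1*193357/228329 = -193357/228329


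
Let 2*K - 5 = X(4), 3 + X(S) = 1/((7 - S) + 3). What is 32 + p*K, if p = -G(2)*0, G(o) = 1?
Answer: 32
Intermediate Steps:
p = 0 (p = -1*1*0 = -1*0 = 0)
X(S) = -3 + 1/(10 - S) (X(S) = -3 + 1/((7 - S) + 3) = -3 + 1/(10 - S))
K = 13/12 (K = 5/2 + ((29 - 3*4)/(-10 + 4))/2 = 5/2 + ((29 - 12)/(-6))/2 = 5/2 + (-⅙*17)/2 = 5/2 + (½)*(-17/6) = 5/2 - 17/12 = 13/12 ≈ 1.0833)
32 + p*K = 32 + 0*(13/12) = 32 + 0 = 32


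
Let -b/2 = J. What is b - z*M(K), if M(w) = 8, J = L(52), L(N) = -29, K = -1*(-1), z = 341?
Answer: -2670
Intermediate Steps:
K = 1
J = -29
b = 58 (b = -2*(-29) = 58)
b - z*M(K) = 58 - 341*8 = 58 - 1*2728 = 58 - 2728 = -2670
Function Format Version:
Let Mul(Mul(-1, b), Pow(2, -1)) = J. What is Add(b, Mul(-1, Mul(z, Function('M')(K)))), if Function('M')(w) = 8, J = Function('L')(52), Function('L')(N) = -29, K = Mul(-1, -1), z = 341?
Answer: -2670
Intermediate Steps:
K = 1
J = -29
b = 58 (b = Mul(-2, -29) = 58)
Add(b, Mul(-1, Mul(z, Function('M')(K)))) = Add(58, Mul(-1, Mul(341, 8))) = Add(58, Mul(-1, 2728)) = Add(58, -2728) = -2670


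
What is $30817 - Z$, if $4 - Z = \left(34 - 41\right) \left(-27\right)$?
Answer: $31002$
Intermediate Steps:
$Z = -185$ ($Z = 4 - \left(34 - 41\right) \left(-27\right) = 4 - \left(-7\right) \left(-27\right) = 4 - 189 = -185$)
$30817 - Z = 30817 - -185 = 30817 + 185 = 31002$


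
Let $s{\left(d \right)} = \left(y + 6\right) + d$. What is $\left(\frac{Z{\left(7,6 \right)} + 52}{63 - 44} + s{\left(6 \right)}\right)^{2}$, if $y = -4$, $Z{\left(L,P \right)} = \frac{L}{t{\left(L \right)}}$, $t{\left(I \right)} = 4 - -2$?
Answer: $\frac{1515361}{12996} \approx 116.6$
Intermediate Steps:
$t{\left(I \right)} = 6$ ($t{\left(I \right)} = 4 + 2 = 6$)
$Z{\left(L,P \right)} = \frac{L}{6}$
$s{\left(d \right)} = 2 + d$ ($s{\left(d \right)} = \left(-4 + 6\right) + d = 2 + d$)
$\left(\frac{Z{\left(7,6 \right)} + 52}{63 - 44} + s{\left(6 \right)}\right)^{2} = \left(\frac{\frac{1}{6} \cdot 7 + 52}{63 - 44} + \left(2 + 6\right)\right)^{2} = \left(\frac{\frac{7}{6} + 52}{19} + 8\right)^{2} = \left(\frac{319}{6} \cdot \frac{1}{19} + 8\right)^{2} = \left(\frac{319}{114} + 8\right)^{2} = \left(\frac{1231}{114}\right)^{2} = \frac{1515361}{12996}$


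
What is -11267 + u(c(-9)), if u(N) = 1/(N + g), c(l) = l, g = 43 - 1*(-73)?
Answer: -1205568/107 ≈ -11267.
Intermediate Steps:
g = 116 (g = 43 + 73 = 116)
u(N) = 1/(116 + N) (u(N) = 1/(N + 116) = 1/(116 + N))
-11267 + u(c(-9)) = -11267 + 1/(116 - 9) = -11267 + 1/107 = -1205568/107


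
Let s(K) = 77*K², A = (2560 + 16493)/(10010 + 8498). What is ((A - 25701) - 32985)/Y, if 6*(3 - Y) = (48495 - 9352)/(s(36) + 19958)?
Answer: -195098155261875/9792383839 ≈ -19923.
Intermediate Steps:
A = 19053/18508 ≈ 1.0294
Y = 2116357/718500 (Y = 3 - (48495 - 9352)/(6*(77*36² + 19958)) = 3 - 39143/(6*(77*1296 + 19958)) = 3 - 39143/(6*(99792 + 19958)) = 3 - 39143/(6*119750) = 3 - ⅙*39143/119750 = 3 - 39143/718500 = 2116357/718500 ≈ 2.9455)
((A - 25701) - 32985)/Y = ((19053/18508 - 25701) - 32985)/(2116357/718500) = (-475655055/18508 - 32985)*(718500/2116357) = -1086141435/18508*718500/2116357 = -195098155261875/9792383839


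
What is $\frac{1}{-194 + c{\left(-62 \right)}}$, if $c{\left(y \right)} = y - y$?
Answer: $- \frac{1}{194} \approx -0.0051546$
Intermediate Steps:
$c{\left(y \right)} = 0$
$\frac{1}{-194 + c{\left(-62 \right)}} = \frac{1}{-194 + 0} = \frac{1}{-194} = - \frac{1}{194}$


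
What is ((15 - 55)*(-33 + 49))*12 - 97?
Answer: -7777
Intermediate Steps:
((15 - 55)*(-33 + 49))*12 - 97 = -40*16*12 - 97 = -640*12 - 97 = -7680 - 97 = -7777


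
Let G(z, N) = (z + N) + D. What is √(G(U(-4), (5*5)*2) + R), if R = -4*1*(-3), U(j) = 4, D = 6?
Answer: 6*√2 ≈ 8.4853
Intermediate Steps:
G(z, N) = 6 + N + z (G(z, N) = (z + N) + 6 = (N + z) + 6 = 6 + N + z)
R = 12 (R = -4*(-3) = 12)
√(G(U(-4), (5*5)*2) + R) = √((6 + (5*5)*2 + 4) + 12) = √((6 + 25*2 + 4) + 12) = √((6 + 50 + 4) + 12) = √(60 + 12) = √72 = 6*√2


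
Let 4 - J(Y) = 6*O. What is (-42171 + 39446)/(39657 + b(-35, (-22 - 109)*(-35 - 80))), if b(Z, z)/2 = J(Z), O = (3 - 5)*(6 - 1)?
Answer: -5/73 ≈ -0.068493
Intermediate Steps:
O = -10 (O = -2*5 = -10)
J(Y) = 64 (J(Y) = 4 - 6*(-10) = 4 - 1*(-60) = 4 + 60 = 64)
b(Z, z) = 128 (b(Z, z) = 2*64 = 128)
(-42171 + 39446)/(39657 + b(-35, (-22 - 109)*(-35 - 80))) = (-42171 + 39446)/(39657 + 128) = -2725/39785 = -2725*1/39785 = -5/73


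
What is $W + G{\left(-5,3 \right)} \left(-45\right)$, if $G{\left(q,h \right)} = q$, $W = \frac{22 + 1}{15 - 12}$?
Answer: $\frac{698}{3} \approx 232.67$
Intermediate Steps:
$W = \frac{23}{3} \approx 7.6667$
$W + G{\left(-5,3 \right)} \left(-45\right) = \frac{23}{3} - -225 = \frac{23}{3} + 225 = \frac{698}{3}$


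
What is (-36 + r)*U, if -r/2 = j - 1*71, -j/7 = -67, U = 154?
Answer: -128128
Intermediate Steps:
j = 469 (j = -7*(-67) = 469)
r = -796 (r = -2*(469 - 1*71) = -2*(469 - 71) = -2*398 = -796)
(-36 + r)*U = (-36 - 796)*154 = -832*154 = -128128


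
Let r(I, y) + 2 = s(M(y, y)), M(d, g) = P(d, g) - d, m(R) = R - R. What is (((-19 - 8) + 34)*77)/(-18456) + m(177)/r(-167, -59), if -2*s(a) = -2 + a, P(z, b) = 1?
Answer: -539/18456 ≈ -0.029205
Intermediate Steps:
m(R) = 0
M(d, g) = 1 - d
s(a) = 1 - a/2 (s(a) = -(-2 + a)/2 = 1 - a/2)
r(I, y) = -3/2 + y/2 (r(I, y) = -2 + (1 - (1 - y)/2) = -2 + (1 + (-½ + y/2)) = -2 + (½ + y/2) = -3/2 + y/2)
(((-19 - 8) + 34)*77)/(-18456) + m(177)/r(-167, -59) = (((-19 - 8) + 34)*77)/(-18456) + 0/(-3/2 + (½)*(-59)) = ((-27 + 34)*77)*(-1/18456) + 0/(-3/2 - 59/2) = (7*77)*(-1/18456) + 0/(-31) = 539*(-1/18456) + 0*(-1/31) = -539/18456 + 0 = -539/18456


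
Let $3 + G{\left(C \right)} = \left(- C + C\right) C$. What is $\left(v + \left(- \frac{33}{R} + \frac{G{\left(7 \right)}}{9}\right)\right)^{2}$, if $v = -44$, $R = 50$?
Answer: $\frac{45549001}{22500} \approx 2024.4$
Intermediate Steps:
$G{\left(C \right)} = -3$ ($G{\left(C \right)} = -3 + \left(- C + C\right) C = -3 + 0 C = -3 + 0 = -3$)
$\left(v + \left(- \frac{33}{R} + \frac{G{\left(7 \right)}}{9}\right)\right)^{2} = \left(-44 - \left(\frac{1}{3} + \frac{33}{50}\right)\right)^{2} = \left(-44 - \frac{149}{150}\right)^{2} = \left(- \frac{6749}{150}\right)^{2} = \frac{45549001}{22500}$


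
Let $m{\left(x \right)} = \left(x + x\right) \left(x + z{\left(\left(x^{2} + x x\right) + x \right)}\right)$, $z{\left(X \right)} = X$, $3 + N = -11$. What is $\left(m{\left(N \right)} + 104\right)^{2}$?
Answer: $101767744$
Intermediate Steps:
$N = -14$ ($N = -3 - 11 = -14$)
$m{\left(x \right)} = 2 x \left(2 x + 2 x^{2}\right)$ ($m{\left(x \right)} = \left(x + x\right) \left(x + \left(\left(x^{2} + x x\right) + x\right)\right) = 2 x \left(x + \left(\left(x^{2} + x^{2}\right) + x\right)\right) = 2 x \left(x + \left(2 x^{2} + x\right)\right) = 2 x \left(x + \left(x + 2 x^{2}\right)\right) = 2 x \left(2 x + 2 x^{2}\right)$)
$\left(m{\left(N \right)} + 104\right)^{2} = \left(4 \left(-14\right)^{2} \left(1 - 14\right) + 104\right)^{2} = \left(4 \cdot 196 \left(-13\right) + 104\right)^{2} = \left(-10192 + 104\right)^{2} = \left(-10088\right)^{2} = 101767744$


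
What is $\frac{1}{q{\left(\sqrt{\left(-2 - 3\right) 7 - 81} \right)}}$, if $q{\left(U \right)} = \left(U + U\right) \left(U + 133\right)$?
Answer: $- \frac{\sqrt{29}}{- 15428 i + 232 \sqrt{29}} \approx -2.8082 \cdot 10^{-5} - 0.00034678 i$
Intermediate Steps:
$q{\left(U \right)} = 2 U \left(133 + U\right)$
$\frac{1}{q{\left(\sqrt{\left(-2 - 3\right) 7 - 81} \right)}} = \frac{1}{2 \sqrt{\left(-2 - 3\right) 7 - 81} \left(133 + \sqrt{\left(-2 - 3\right) 7 - 81}\right)} = \frac{1}{2 \sqrt{\left(-5\right) 7 - 81} \left(133 + \sqrt{\left(-5\right) 7 - 81}\right)} = \frac{1}{2 \sqrt{-35 - 81} \left(133 + \sqrt{-35 - 81}\right)} = \frac{1}{2 \sqrt{-116} \left(133 + \sqrt{-116}\right)} = \frac{1}{2 \cdot 2 i \sqrt{29} \left(133 + 2 i \sqrt{29}\right)} = \frac{1}{4 i \sqrt{29} \left(133 + 2 i \sqrt{29}\right)} = - \frac{i \sqrt{29}}{116 \left(133 + 2 i \sqrt{29}\right)}$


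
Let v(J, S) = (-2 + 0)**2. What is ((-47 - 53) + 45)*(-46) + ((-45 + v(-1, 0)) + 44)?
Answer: 2533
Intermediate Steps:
v(J, S) = 4 (v(J, S) = (-2)**2 = 4)
((-47 - 53) + 45)*(-46) + ((-45 + v(-1, 0)) + 44) = ((-47 - 53) + 45)*(-46) + ((-45 + 4) + 44) = (-100 + 45)*(-46) + (-41 + 44) = -55*(-46) + 3 = 2530 + 3 = 2533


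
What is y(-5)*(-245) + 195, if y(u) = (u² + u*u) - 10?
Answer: -9605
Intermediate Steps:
y(u) = -10 + 2*u² (y(u) = (u² + u²) - 10 = 2*u² - 10 = -10 + 2*u²)
y(-5)*(-245) + 195 = (-10 + 2*(-5)²)*(-245) + 195 = (-10 + 2*25)*(-245) + 195 = (-10 + 50)*(-245) + 195 = 40*(-245) + 195 = -9800 + 195 = -9605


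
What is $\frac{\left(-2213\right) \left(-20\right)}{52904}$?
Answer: $\frac{11065}{13226} \approx 0.83661$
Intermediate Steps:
$\frac{\left(-2213\right) \left(-20\right)}{52904} = 44260 \cdot \frac{1}{52904} = \frac{11065}{13226}$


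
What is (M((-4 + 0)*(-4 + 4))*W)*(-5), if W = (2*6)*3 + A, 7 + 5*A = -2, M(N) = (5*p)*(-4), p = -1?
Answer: -3420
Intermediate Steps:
M(N) = 20 (M(N) = (5*(-1))*(-4) = -5*(-4) = 20)
A = -9/5 (A = -7/5 + (⅕)*(-2) = -7/5 - ⅖ = -9/5 ≈ -1.8000)
W = 171/5 (W = (2*6)*3 - 9/5 = 12*3 - 9/5 = 36 - 9/5 = 171/5 ≈ 34.200)
(M((-4 + 0)*(-4 + 4))*W)*(-5) = (20*(171/5))*(-5) = 684*(-5) = -3420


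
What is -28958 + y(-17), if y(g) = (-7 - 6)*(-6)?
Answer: -28880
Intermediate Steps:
y(g) = 78 (y(g) = -13*(-6) = 78)
-28958 + y(-17) = -28958 + 78 = -28880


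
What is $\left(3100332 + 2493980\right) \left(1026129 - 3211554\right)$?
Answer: $-12225949302600$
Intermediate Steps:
$\left(3100332 + 2493980\right) \left(1026129 - 3211554\right) = 5594312 \left(-2185425\right) = -12225949302600$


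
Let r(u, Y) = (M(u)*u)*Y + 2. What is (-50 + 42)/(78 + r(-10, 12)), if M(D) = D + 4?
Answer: -1/100 ≈ -0.010000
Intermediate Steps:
M(D) = 4 + D
r(u, Y) = 2 + Y*u*(4 + u) (r(u, Y) = ((4 + u)*u)*Y + 2 = (u*(4 + u))*Y + 2 = Y*u*(4 + u) + 2 = 2 + Y*u*(4 + u))
(-50 + 42)/(78 + r(-10, 12)) = (-50 + 42)/(78 + (2 + 12*(-10)*(4 - 10))) = -8/(78 + (2 + 12*(-10)*(-6))) = -8/(78 + (2 + 720)) = -8/(78 + 722) = -8/800 = (1/800)*(-8) = -1/100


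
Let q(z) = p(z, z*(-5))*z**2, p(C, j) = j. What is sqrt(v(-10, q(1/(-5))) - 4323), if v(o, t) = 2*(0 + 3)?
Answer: I*sqrt(4317) ≈ 65.704*I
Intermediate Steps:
q(z) = -5*z**3 (q(z) = (z*(-5))*z**2 = (-5*z)*z**2 = -5*z**3)
v(o, t) = 6 (v(o, t) = 2*3 = 6)
sqrt(v(-10, q(1/(-5))) - 4323) = sqrt(6 - 4323) = sqrt(-4317) = I*sqrt(4317)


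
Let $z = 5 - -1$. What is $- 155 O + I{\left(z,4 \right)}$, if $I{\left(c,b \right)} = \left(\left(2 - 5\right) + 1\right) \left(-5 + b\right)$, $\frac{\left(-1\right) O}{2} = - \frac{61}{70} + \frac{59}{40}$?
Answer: $\frac{5295}{28} \approx 189.11$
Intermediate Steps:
$z = 6$ ($z = 5 + 1 = 6$)
$O = - \frac{169}{140}$ ($O = - 2 \left(- \frac{61}{70} + \frac{59}{40}\right) = \left(-2\right) \frac{169}{280} = - \frac{169}{140} \approx -1.2071$)
$I{\left(c,b \right)} = 10 - 2 b$ ($I{\left(c,b \right)} = \left(\left(2 - 5\right) + 1\right) \left(-5 + b\right) = \left(-3 + 1\right) \left(-5 + b\right) = - 2 \left(-5 + b\right) = 10 - 2 b$)
$- 155 O + I{\left(z,4 \right)} = \left(-155\right) \left(- \frac{169}{140}\right) + \left(10 - 8\right) = \frac{5239}{28} + \left(10 - 8\right) = \frac{5239}{28} + 2 = \frac{5295}{28}$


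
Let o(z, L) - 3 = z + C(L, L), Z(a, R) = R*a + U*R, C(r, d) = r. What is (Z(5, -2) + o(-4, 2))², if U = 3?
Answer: 225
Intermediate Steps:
Z(a, R) = 3*R + R*a (Z(a, R) = R*a + 3*R = 3*R + R*a)
o(z, L) = 3 + L + z (o(z, L) = 3 + (z + L) = 3 + (L + z) = 3 + L + z)
(Z(5, -2) + o(-4, 2))² = (-2*(3 + 5) + (3 + 2 - 4))² = (-2*8 + 1)² = (-16 + 1)² = (-15)² = 225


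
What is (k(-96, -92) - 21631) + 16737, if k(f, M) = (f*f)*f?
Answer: -889630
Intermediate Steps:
k(f, M) = f³ (k(f, M) = f²*f = f³)
(k(-96, -92) - 21631) + 16737 = ((-96)³ - 21631) + 16737 = (-884736 - 21631) + 16737 = -906367 + 16737 = -889630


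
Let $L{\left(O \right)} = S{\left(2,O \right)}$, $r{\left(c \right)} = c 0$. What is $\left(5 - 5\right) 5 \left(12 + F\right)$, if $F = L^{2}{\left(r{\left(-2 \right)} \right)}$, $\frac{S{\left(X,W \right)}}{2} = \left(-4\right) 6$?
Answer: $0$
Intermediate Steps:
$S{\left(X,W \right)} = -48$ ($S{\left(X,W \right)} = 2 \left(\left(-4\right) 6\right) = 2 \left(-24\right) = -48$)
$r{\left(c \right)} = 0$
$L{\left(O \right)} = -48$
$F = 2304$ ($F = \left(-48\right)^{2} = 2304$)
$\left(5 - 5\right) 5 \left(12 + F\right) = \left(5 - 5\right) 5 \left(12 + 2304\right) = 0 \cdot 5 \cdot 2316 = 0 \cdot 2316 = 0$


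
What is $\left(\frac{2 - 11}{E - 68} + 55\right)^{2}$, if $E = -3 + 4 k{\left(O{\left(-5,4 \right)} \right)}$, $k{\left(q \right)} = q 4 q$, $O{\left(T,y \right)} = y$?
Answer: $\frac{103347556}{34225} \approx 3019.7$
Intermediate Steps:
$k{\left(q \right)} = 4 q^{2}$ ($k{\left(q \right)} = 4 q q = 4 q^{2}$)
$E = 253$ ($E = -3 + 4 \cdot 4 \cdot 4^{2} = -3 + 4 \cdot 4 \cdot 16 = -3 + 4 \cdot 64 = -3 + 256 = 253$)
$\left(\frac{2 - 11}{E - 68} + 55\right)^{2} = \left(\frac{2 - 11}{253 - 68} + 55\right)^{2} = \left(- \frac{9}{185} + 55\right)^{2} = \left(\frac{10166}{185}\right)^{2} = \frac{103347556}{34225}$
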